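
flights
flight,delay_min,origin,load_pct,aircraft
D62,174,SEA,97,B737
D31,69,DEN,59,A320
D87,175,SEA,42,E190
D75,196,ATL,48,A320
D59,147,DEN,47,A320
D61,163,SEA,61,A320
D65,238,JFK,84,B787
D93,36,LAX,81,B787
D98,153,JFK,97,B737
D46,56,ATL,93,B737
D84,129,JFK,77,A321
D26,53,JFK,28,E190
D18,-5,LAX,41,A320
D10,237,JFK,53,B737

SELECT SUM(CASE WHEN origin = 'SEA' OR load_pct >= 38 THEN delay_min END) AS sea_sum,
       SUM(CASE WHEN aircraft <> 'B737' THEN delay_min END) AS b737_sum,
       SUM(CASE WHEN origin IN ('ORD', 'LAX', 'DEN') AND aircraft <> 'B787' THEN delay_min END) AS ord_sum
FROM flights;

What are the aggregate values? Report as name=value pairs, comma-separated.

sea_sum=1768, b737_sum=1201, ord_sum=211

[sea_sum: origin = 'SEA' OR load_pct >= 38]
flight=D62: ✓ → 174
flight=D31: ✓ → 69
flight=D87: ✓ → 175
flight=D75: ✓ → 196
flight=D59: ✓ → 147
flight=D61: ✓ → 163
flight=D65: ✓ → 238
flight=D93: ✓ → 36
flight=D98: ✓ → 153
flight=D46: ✓ → 56
flight=D84: ✓ → 129
flight=D26: ✗
flight=D18: ✓ → -5
flight=D10: ✓ → 237
sea_sum = 174 + 69 + 175 + 196 + 147 + 163 + 238 + 36 + 153 + 56 + 129 + -5 + 237 = 1768
—
[b737_sum: aircraft <> 'B737']
flight=D62: ✗
flight=D31: ✓ → 69
flight=D87: ✓ → 175
flight=D75: ✓ → 196
flight=D59: ✓ → 147
flight=D61: ✓ → 163
flight=D65: ✓ → 238
flight=D93: ✓ → 36
flight=D98: ✗
flight=D46: ✗
flight=D84: ✓ → 129
flight=D26: ✓ → 53
flight=D18: ✓ → -5
flight=D10: ✗
b737_sum = 69 + 175 + 196 + 147 + 163 + 238 + 36 + 129 + 53 + -5 = 1201
—
[ord_sum: origin IN ('ORD', 'LAX', 'DEN') AND aircraft <> 'B787']
flight=D62: ✗
flight=D31: ✓ → 69
flight=D87: ✗
flight=D75: ✗
flight=D59: ✓ → 147
flight=D61: ✗
flight=D65: ✗
flight=D93: ✗
flight=D98: ✗
flight=D46: ✗
flight=D84: ✗
flight=D26: ✗
flight=D18: ✓ → -5
flight=D10: ✗
ord_sum = 69 + 147 + -5 = 211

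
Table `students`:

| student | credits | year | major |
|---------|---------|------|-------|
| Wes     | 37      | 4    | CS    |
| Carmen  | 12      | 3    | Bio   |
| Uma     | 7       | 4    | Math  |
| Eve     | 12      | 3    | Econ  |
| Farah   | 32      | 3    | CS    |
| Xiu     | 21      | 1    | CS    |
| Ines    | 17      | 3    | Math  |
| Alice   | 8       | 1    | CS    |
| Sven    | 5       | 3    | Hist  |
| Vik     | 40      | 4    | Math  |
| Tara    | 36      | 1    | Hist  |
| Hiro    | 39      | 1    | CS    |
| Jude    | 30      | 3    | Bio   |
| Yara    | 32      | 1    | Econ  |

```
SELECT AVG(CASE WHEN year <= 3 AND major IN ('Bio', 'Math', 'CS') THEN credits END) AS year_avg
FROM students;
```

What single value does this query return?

22.7142857143

student=Wes: ✗
student=Carmen: ✓ → 12
student=Uma: ✗
student=Eve: ✗
student=Farah: ✓ → 32
student=Xiu: ✓ → 21
student=Ines: ✓ → 17
student=Alice: ✓ → 8
student=Sven: ✗
student=Vik: ✗
student=Tara: ✗
student=Hiro: ✓ → 39
student=Jude: ✓ → 30
student=Yara: ✗
year_avg = (12 + 32 + 21 + 17 + 8 + 39 + 30) / 7 = 22.7142857143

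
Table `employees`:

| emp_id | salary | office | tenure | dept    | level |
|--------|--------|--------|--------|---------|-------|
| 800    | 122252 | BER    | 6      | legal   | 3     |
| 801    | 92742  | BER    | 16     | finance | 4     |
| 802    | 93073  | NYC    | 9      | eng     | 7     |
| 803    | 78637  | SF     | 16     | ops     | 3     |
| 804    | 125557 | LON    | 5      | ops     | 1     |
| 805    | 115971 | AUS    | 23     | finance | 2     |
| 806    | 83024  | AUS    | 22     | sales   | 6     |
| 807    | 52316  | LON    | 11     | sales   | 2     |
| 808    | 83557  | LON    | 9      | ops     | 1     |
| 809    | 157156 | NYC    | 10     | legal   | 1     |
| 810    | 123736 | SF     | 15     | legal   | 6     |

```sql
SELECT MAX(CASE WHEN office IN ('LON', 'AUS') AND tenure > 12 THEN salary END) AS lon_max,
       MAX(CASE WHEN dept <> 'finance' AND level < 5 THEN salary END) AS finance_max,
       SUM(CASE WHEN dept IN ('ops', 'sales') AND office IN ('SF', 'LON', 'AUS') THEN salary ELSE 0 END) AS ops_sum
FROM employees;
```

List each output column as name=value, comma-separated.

[lon_max: office IN ('LON', 'AUS') AND tenure > 12]
emp_id=800: ✗
emp_id=801: ✗
emp_id=802: ✗
emp_id=803: ✗
emp_id=804: ✗
emp_id=805: ✓ → 115971
emp_id=806: ✓ → 83024
emp_id=807: ✗
emp_id=808: ✗
emp_id=809: ✗
emp_id=810: ✗
lon_max = MAX(115971, 83024) = 115971
—
[finance_max: dept <> 'finance' AND level < 5]
emp_id=800: ✓ → 122252
emp_id=801: ✗
emp_id=802: ✗
emp_id=803: ✓ → 78637
emp_id=804: ✓ → 125557
emp_id=805: ✗
emp_id=806: ✗
emp_id=807: ✓ → 52316
emp_id=808: ✓ → 83557
emp_id=809: ✓ → 157156
emp_id=810: ✗
finance_max = MAX(122252, 78637, 125557, 52316, 83557, 157156) = 157156
—
[ops_sum: dept IN ('ops', 'sales') AND office IN ('SF', 'LON', 'AUS')]
emp_id=800: ✗
emp_id=801: ✗
emp_id=802: ✗
emp_id=803: ✓ → 78637
emp_id=804: ✓ → 125557
emp_id=805: ✗
emp_id=806: ✓ → 83024
emp_id=807: ✓ → 52316
emp_id=808: ✓ → 83557
emp_id=809: ✗
emp_id=810: ✗
ops_sum = 78637 + 125557 + 83024 + 52316 + 83557 = 423091

lon_max=115971, finance_max=157156, ops_sum=423091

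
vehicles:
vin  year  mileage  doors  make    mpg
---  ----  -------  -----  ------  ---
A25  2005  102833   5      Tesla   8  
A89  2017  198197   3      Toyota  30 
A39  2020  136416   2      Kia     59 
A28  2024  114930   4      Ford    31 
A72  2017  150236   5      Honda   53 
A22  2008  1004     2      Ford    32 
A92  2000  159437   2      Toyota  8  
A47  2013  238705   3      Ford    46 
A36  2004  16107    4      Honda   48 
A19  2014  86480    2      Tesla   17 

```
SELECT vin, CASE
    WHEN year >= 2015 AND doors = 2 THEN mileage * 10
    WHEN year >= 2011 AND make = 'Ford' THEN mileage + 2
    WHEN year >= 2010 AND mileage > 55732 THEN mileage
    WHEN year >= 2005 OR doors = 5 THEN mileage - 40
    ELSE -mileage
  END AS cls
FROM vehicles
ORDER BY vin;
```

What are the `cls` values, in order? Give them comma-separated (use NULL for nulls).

86480, 964, 102793, 114932, -16107, 1364160, 238707, 150236, 198197, -159437

vin=A19: year >= 2010 AND mileage > 55732 → 86480
vin=A22: year >= 2005 OR doors = 5 → 964
vin=A25: year >= 2005 OR doors = 5 → 102793
vin=A28: year >= 2011 AND make = 'Ford' → 114932
vin=A36: ELSE → -16107
vin=A39: year >= 2015 AND doors = 2 → 1364160
vin=A47: year >= 2011 AND make = 'Ford' → 238707
vin=A72: year >= 2010 AND mileage > 55732 → 150236
vin=A89: year >= 2010 AND mileage > 55732 → 198197
vin=A92: ELSE → -159437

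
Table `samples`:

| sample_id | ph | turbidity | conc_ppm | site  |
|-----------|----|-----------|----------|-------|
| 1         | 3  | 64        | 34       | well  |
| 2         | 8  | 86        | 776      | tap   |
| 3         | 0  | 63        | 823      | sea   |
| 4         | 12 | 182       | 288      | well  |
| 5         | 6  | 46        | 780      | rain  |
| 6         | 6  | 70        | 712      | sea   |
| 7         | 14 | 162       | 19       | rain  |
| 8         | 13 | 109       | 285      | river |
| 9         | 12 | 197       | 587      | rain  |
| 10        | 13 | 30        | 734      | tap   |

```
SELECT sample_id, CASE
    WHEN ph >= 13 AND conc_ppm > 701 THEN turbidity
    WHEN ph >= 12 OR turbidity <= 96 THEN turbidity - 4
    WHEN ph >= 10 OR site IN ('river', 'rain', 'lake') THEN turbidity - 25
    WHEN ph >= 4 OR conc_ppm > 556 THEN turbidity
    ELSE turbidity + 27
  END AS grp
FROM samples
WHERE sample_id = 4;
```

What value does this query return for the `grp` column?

sample_id = 4: ph=12, turbidity=182, conc_ppm=288, site=well.
ph >= 13 AND conc_ppm > 701 → false
ph >= 12 OR turbidity <= 96 → true → 178

178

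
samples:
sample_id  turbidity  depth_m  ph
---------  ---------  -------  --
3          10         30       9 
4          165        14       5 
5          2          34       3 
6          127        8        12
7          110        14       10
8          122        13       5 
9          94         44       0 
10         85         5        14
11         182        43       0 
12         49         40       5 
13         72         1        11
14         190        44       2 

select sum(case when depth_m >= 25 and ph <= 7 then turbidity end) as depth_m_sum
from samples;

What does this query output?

sample_id=3: ✗
sample_id=4: ✗
sample_id=5: ✓ → 2
sample_id=6: ✗
sample_id=7: ✗
sample_id=8: ✗
sample_id=9: ✓ → 94
sample_id=10: ✗
sample_id=11: ✓ → 182
sample_id=12: ✓ → 49
sample_id=13: ✗
sample_id=14: ✓ → 190
depth_m_sum = 2 + 94 + 182 + 49 + 190 = 517

517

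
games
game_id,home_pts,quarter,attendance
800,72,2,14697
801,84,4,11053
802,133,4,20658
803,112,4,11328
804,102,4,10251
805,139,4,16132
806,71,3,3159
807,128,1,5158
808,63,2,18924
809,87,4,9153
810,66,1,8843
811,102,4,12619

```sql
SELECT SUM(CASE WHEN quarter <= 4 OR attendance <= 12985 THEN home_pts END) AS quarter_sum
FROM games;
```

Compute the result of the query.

game_id=800: ✓ → 72
game_id=801: ✓ → 84
game_id=802: ✓ → 133
game_id=803: ✓ → 112
game_id=804: ✓ → 102
game_id=805: ✓ → 139
game_id=806: ✓ → 71
game_id=807: ✓ → 128
game_id=808: ✓ → 63
game_id=809: ✓ → 87
game_id=810: ✓ → 66
game_id=811: ✓ → 102
quarter_sum = 72 + 84 + 133 + 112 + 102 + 139 + 71 + 128 + 63 + 87 + 66 + 102 = 1159

1159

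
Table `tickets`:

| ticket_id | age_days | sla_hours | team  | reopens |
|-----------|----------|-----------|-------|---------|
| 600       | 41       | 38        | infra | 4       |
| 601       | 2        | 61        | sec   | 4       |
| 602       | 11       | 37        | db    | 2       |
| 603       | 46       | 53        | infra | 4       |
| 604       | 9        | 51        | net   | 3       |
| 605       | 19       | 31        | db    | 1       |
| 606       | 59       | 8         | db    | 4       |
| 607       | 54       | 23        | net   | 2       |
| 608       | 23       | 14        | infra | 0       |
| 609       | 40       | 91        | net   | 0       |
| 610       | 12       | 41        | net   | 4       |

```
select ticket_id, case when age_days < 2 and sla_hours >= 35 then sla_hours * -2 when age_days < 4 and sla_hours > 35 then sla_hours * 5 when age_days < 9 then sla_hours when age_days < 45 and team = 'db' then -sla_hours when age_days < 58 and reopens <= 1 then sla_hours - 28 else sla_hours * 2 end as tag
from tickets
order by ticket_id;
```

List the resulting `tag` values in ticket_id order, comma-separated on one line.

ticket_id=600: ELSE → 76
ticket_id=601: age_days < 4 and sla_hours > 35 → 305
ticket_id=602: age_days < 45 and team = 'db' → -37
ticket_id=603: ELSE → 106
ticket_id=604: ELSE → 102
ticket_id=605: age_days < 45 and team = 'db' → -31
ticket_id=606: ELSE → 16
ticket_id=607: ELSE → 46
ticket_id=608: age_days < 58 and reopens <= 1 → -14
ticket_id=609: age_days < 58 and reopens <= 1 → 63
ticket_id=610: ELSE → 82

76, 305, -37, 106, 102, -31, 16, 46, -14, 63, 82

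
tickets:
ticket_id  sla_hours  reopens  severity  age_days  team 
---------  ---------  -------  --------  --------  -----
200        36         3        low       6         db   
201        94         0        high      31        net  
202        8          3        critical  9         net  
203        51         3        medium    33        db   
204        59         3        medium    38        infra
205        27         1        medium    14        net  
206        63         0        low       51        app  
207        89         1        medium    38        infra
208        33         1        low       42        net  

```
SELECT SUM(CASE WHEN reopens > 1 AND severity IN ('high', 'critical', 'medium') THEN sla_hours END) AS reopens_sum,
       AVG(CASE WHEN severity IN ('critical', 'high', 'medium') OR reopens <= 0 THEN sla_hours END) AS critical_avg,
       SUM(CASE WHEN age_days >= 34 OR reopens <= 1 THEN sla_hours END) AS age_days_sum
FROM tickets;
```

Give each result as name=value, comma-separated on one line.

reopens_sum=118, critical_avg=55.8571428571, age_days_sum=365

[reopens_sum: reopens > 1 AND severity IN ('high', 'critical', 'medium')]
ticket_id=200: ✗
ticket_id=201: ✗
ticket_id=202: ✓ → 8
ticket_id=203: ✓ → 51
ticket_id=204: ✓ → 59
ticket_id=205: ✗
ticket_id=206: ✗
ticket_id=207: ✗
ticket_id=208: ✗
reopens_sum = 8 + 51 + 59 = 118
—
[critical_avg: severity IN ('critical', 'high', 'medium') OR reopens <= 0]
ticket_id=200: ✗
ticket_id=201: ✓ → 94
ticket_id=202: ✓ → 8
ticket_id=203: ✓ → 51
ticket_id=204: ✓ → 59
ticket_id=205: ✓ → 27
ticket_id=206: ✓ → 63
ticket_id=207: ✓ → 89
ticket_id=208: ✗
critical_avg = (94 + 8 + 51 + 59 + 27 + 63 + 89) / 7 = 55.8571428571
—
[age_days_sum: age_days >= 34 OR reopens <= 1]
ticket_id=200: ✗
ticket_id=201: ✓ → 94
ticket_id=202: ✗
ticket_id=203: ✗
ticket_id=204: ✓ → 59
ticket_id=205: ✓ → 27
ticket_id=206: ✓ → 63
ticket_id=207: ✓ → 89
ticket_id=208: ✓ → 33
age_days_sum = 94 + 59 + 27 + 63 + 89 + 33 = 365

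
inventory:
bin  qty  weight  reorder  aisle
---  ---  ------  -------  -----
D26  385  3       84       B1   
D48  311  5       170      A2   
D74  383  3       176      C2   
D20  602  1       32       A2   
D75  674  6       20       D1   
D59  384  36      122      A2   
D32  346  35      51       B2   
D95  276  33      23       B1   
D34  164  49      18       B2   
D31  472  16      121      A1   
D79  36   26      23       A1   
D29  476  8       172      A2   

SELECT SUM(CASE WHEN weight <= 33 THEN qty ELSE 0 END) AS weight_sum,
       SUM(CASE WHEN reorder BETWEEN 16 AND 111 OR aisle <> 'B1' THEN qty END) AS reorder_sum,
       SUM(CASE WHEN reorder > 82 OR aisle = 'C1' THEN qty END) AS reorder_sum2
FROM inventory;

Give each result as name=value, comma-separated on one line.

weight_sum=3615, reorder_sum=4509, reorder_sum2=2411

[weight_sum: weight <= 33]
bin=D26: ✓ → 385
bin=D48: ✓ → 311
bin=D74: ✓ → 383
bin=D20: ✓ → 602
bin=D75: ✓ → 674
bin=D59: ✗
bin=D32: ✗
bin=D95: ✓ → 276
bin=D34: ✗
bin=D31: ✓ → 472
bin=D79: ✓ → 36
bin=D29: ✓ → 476
weight_sum = 385 + 311 + 383 + 602 + 674 + 276 + 472 + 36 + 476 = 3615
—
[reorder_sum: reorder BETWEEN 16 AND 111 OR aisle <> 'B1']
bin=D26: ✓ → 385
bin=D48: ✓ → 311
bin=D74: ✓ → 383
bin=D20: ✓ → 602
bin=D75: ✓ → 674
bin=D59: ✓ → 384
bin=D32: ✓ → 346
bin=D95: ✓ → 276
bin=D34: ✓ → 164
bin=D31: ✓ → 472
bin=D79: ✓ → 36
bin=D29: ✓ → 476
reorder_sum = 385 + 311 + 383 + 602 + 674 + 384 + 346 + 276 + 164 + 472 + 36 + 476 = 4509
—
[reorder_sum2: reorder > 82 OR aisle = 'C1']
bin=D26: ✓ → 385
bin=D48: ✓ → 311
bin=D74: ✓ → 383
bin=D20: ✗
bin=D75: ✗
bin=D59: ✓ → 384
bin=D32: ✗
bin=D95: ✗
bin=D34: ✗
bin=D31: ✓ → 472
bin=D79: ✗
bin=D29: ✓ → 476
reorder_sum2 = 385 + 311 + 383 + 384 + 472 + 476 = 2411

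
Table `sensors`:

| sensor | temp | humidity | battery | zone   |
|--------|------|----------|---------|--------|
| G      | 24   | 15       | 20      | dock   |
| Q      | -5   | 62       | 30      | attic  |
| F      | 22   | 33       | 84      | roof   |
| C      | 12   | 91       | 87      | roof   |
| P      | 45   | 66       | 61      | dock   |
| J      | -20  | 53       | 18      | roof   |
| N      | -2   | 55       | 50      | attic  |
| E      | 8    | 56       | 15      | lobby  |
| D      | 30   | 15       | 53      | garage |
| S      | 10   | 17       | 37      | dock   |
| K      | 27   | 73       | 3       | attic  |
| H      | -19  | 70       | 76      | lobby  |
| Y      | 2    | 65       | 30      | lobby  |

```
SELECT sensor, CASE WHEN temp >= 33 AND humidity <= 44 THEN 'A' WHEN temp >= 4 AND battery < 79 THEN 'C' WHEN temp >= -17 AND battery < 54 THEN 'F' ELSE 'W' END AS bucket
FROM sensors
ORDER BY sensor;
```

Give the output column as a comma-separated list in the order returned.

W, C, C, W, C, W, W, C, F, C, F, C, F

sensor=C: ELSE → W
sensor=D: temp >= 4 AND battery < 79 → C
sensor=E: temp >= 4 AND battery < 79 → C
sensor=F: ELSE → W
sensor=G: temp >= 4 AND battery < 79 → C
sensor=H: ELSE → W
sensor=J: ELSE → W
sensor=K: temp >= 4 AND battery < 79 → C
sensor=N: temp >= -17 AND battery < 54 → F
sensor=P: temp >= 4 AND battery < 79 → C
sensor=Q: temp >= -17 AND battery < 54 → F
sensor=S: temp >= 4 AND battery < 79 → C
sensor=Y: temp >= -17 AND battery < 54 → F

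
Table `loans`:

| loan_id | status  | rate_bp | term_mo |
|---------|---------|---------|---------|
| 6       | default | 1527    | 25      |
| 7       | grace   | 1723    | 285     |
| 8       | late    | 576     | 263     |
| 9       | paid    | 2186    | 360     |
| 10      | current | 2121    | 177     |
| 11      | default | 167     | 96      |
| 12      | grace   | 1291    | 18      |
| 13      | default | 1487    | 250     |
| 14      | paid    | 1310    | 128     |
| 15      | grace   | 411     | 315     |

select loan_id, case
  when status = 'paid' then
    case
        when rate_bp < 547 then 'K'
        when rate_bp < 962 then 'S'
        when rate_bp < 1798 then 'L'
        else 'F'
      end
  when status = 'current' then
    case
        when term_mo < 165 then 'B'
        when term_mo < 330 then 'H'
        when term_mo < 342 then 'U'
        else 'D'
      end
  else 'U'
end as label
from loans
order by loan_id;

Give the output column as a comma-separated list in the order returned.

loan_id=6: status='default' → outer ELSE → U
loan_id=7: status='grace' → outer ELSE → U
loan_id=8: status='late' → outer ELSE → U
loan_id=9: status='paid' → inner[ELSE] → F
loan_id=10: status='current' → inner[term_mo < 330] → H
loan_id=11: status='default' → outer ELSE → U
loan_id=12: status='grace' → outer ELSE → U
loan_id=13: status='default' → outer ELSE → U
loan_id=14: status='paid' → inner[rate_bp < 1798] → L
loan_id=15: status='grace' → outer ELSE → U

U, U, U, F, H, U, U, U, L, U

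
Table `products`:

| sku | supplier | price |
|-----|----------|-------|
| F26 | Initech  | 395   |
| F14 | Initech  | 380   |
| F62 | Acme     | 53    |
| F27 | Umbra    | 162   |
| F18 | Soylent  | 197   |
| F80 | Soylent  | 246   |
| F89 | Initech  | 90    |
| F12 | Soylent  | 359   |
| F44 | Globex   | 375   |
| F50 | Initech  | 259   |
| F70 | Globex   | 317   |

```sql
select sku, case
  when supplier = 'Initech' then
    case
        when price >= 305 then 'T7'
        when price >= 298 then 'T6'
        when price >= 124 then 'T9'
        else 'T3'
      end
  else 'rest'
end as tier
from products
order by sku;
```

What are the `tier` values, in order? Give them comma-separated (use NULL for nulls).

rest, T7, rest, T7, rest, rest, T9, rest, rest, rest, T3

sku=F12: supplier='Soylent' → outer ELSE → rest
sku=F14: supplier='Initech' → inner[price >= 305] → T7
sku=F18: supplier='Soylent' → outer ELSE → rest
sku=F26: supplier='Initech' → inner[price >= 305] → T7
sku=F27: supplier='Umbra' → outer ELSE → rest
sku=F44: supplier='Globex' → outer ELSE → rest
sku=F50: supplier='Initech' → inner[price >= 124] → T9
sku=F62: supplier='Acme' → outer ELSE → rest
sku=F70: supplier='Globex' → outer ELSE → rest
sku=F80: supplier='Soylent' → outer ELSE → rest
sku=F89: supplier='Initech' → inner[ELSE] → T3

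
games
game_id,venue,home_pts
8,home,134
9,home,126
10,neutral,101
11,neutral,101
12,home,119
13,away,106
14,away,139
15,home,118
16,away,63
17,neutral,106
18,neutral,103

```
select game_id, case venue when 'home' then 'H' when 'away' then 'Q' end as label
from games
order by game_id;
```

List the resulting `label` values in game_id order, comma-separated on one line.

game_id=8: venue='home' → H
game_id=9: venue='home' → H
game_id=10: (no match → NULL) → NULL
game_id=11: (no match → NULL) → NULL
game_id=12: venue='home' → H
game_id=13: venue='away' → Q
game_id=14: venue='away' → Q
game_id=15: venue='home' → H
game_id=16: venue='away' → Q
game_id=17: (no match → NULL) → NULL
game_id=18: (no match → NULL) → NULL

H, H, NULL, NULL, H, Q, Q, H, Q, NULL, NULL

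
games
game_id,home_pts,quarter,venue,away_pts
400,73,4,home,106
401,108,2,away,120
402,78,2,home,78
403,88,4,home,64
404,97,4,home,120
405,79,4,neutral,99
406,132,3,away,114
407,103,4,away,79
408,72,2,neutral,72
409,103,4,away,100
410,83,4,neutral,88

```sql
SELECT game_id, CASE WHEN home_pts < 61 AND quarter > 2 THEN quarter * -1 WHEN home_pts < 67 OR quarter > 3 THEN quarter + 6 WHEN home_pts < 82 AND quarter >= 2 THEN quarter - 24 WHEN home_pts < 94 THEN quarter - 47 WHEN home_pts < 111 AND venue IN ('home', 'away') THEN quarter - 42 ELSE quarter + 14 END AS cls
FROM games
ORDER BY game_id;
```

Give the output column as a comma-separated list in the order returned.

10, -40, -22, 10, 10, 10, 17, 10, -22, 10, 10

game_id=400: home_pts < 67 OR quarter > 3 → 10
game_id=401: home_pts < 111 AND venue IN ('home', 'away') → -40
game_id=402: home_pts < 82 AND quarter >= 2 → -22
game_id=403: home_pts < 67 OR quarter > 3 → 10
game_id=404: home_pts < 67 OR quarter > 3 → 10
game_id=405: home_pts < 67 OR quarter > 3 → 10
game_id=406: ELSE → 17
game_id=407: home_pts < 67 OR quarter > 3 → 10
game_id=408: home_pts < 82 AND quarter >= 2 → -22
game_id=409: home_pts < 67 OR quarter > 3 → 10
game_id=410: home_pts < 67 OR quarter > 3 → 10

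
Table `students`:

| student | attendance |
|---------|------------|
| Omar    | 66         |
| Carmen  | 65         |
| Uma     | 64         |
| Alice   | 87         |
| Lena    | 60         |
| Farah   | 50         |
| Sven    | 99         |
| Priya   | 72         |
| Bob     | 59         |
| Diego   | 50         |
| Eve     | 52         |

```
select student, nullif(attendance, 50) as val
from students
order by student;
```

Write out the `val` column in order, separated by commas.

87, 59, 65, NULL, 52, NULL, 60, 66, 72, 99, 64

student=Alice: attendance=87 vs 50: differ → 87
student=Bob: attendance=59 vs 50: differ → 59
student=Carmen: attendance=65 vs 50: differ → 65
student=Diego: attendance=50 vs 50: equal → NULL
student=Eve: attendance=52 vs 50: differ → 52
student=Farah: attendance=50 vs 50: equal → NULL
student=Lena: attendance=60 vs 50: differ → 60
student=Omar: attendance=66 vs 50: differ → 66
student=Priya: attendance=72 vs 50: differ → 72
student=Sven: attendance=99 vs 50: differ → 99
student=Uma: attendance=64 vs 50: differ → 64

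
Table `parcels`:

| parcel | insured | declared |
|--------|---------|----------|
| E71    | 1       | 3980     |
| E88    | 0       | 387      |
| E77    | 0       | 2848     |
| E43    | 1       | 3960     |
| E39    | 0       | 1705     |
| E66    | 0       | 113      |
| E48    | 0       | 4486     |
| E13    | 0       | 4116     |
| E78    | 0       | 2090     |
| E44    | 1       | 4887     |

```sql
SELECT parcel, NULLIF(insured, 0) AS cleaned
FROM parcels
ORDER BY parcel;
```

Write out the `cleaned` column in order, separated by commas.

parcel=E13: insured=0 vs 0: equal → NULL
parcel=E39: insured=0 vs 0: equal → NULL
parcel=E43: insured=1 vs 0: differ → 1
parcel=E44: insured=1 vs 0: differ → 1
parcel=E48: insured=0 vs 0: equal → NULL
parcel=E66: insured=0 vs 0: equal → NULL
parcel=E71: insured=1 vs 0: differ → 1
parcel=E77: insured=0 vs 0: equal → NULL
parcel=E78: insured=0 vs 0: equal → NULL
parcel=E88: insured=0 vs 0: equal → NULL

NULL, NULL, 1, 1, NULL, NULL, 1, NULL, NULL, NULL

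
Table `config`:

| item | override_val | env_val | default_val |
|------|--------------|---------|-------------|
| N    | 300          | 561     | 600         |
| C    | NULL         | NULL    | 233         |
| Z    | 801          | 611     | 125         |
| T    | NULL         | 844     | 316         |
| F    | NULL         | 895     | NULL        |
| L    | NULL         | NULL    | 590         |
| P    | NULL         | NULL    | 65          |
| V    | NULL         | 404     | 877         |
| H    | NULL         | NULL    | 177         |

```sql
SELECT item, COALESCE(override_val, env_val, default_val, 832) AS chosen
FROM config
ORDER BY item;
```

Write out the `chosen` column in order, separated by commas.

item=C: override_val=NULL, env_val=NULL, default_val=233 → 233
item=F: override_val=NULL, env_val=895 → 895
item=H: override_val=NULL, env_val=NULL, default_val=177 → 177
item=L: override_val=NULL, env_val=NULL, default_val=590 → 590
item=N: override_val=300 → 300
item=P: override_val=NULL, env_val=NULL, default_val=65 → 65
item=T: override_val=NULL, env_val=844 → 844
item=V: override_val=NULL, env_val=404 → 404
item=Z: override_val=801 → 801

233, 895, 177, 590, 300, 65, 844, 404, 801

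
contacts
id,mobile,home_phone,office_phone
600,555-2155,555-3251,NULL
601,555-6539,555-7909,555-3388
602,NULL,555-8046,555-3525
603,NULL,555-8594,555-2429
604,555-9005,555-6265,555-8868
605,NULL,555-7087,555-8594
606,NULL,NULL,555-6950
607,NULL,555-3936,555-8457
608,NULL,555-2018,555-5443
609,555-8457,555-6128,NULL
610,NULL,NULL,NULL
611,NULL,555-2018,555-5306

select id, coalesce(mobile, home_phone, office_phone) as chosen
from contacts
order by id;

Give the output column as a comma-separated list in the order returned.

555-2155, 555-6539, 555-8046, 555-8594, 555-9005, 555-7087, 555-6950, 555-3936, 555-2018, 555-8457, NULL, 555-2018

id=600: mobile=555-2155 → 555-2155
id=601: mobile=555-6539 → 555-6539
id=602: mobile=NULL, home_phone=555-8046 → 555-8046
id=603: mobile=NULL, home_phone=555-8594 → 555-8594
id=604: mobile=555-9005 → 555-9005
id=605: mobile=NULL, home_phone=555-7087 → 555-7087
id=606: mobile=NULL, home_phone=NULL, office_phone=555-6950 → 555-6950
id=607: mobile=NULL, home_phone=555-3936 → 555-3936
id=608: mobile=NULL, home_phone=555-2018 → 555-2018
id=609: mobile=555-8457 → 555-8457
id=610: mobile=NULL, home_phone=NULL, office_phone=NULL (all NULL) → NULL
id=611: mobile=NULL, home_phone=555-2018 → 555-2018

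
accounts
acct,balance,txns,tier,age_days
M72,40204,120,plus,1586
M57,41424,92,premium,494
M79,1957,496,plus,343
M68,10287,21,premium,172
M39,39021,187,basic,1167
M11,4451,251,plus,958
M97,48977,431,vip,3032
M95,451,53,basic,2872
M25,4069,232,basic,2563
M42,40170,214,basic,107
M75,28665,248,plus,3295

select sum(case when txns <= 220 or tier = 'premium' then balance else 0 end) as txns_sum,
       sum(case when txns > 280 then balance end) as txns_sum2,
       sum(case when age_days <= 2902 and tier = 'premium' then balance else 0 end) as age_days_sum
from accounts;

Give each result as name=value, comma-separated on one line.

[txns_sum: txns <= 220 or tier = 'premium']
acct=M72: ✓ → 40204
acct=M57: ✓ → 41424
acct=M79: ✗
acct=M68: ✓ → 10287
acct=M39: ✓ → 39021
acct=M11: ✗
acct=M97: ✗
acct=M95: ✓ → 451
acct=M25: ✗
acct=M42: ✓ → 40170
acct=M75: ✗
txns_sum = 40204 + 41424 + 10287 + 39021 + 451 + 40170 = 171557
—
[txns_sum2: txns > 280]
acct=M72: ✗
acct=M57: ✗
acct=M79: ✓ → 1957
acct=M68: ✗
acct=M39: ✗
acct=M11: ✗
acct=M97: ✓ → 48977
acct=M95: ✗
acct=M25: ✗
acct=M42: ✗
acct=M75: ✗
txns_sum2 = 1957 + 48977 = 50934
—
[age_days_sum: age_days <= 2902 and tier = 'premium']
acct=M72: ✗
acct=M57: ✓ → 41424
acct=M79: ✗
acct=M68: ✓ → 10287
acct=M39: ✗
acct=M11: ✗
acct=M97: ✗
acct=M95: ✗
acct=M25: ✗
acct=M42: ✗
acct=M75: ✗
age_days_sum = 41424 + 10287 = 51711

txns_sum=171557, txns_sum2=50934, age_days_sum=51711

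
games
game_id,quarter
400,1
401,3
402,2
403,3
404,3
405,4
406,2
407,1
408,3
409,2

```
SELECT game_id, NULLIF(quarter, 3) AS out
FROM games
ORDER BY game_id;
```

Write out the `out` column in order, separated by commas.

game_id=400: quarter=1 vs 3: differ → 1
game_id=401: quarter=3 vs 3: equal → NULL
game_id=402: quarter=2 vs 3: differ → 2
game_id=403: quarter=3 vs 3: equal → NULL
game_id=404: quarter=3 vs 3: equal → NULL
game_id=405: quarter=4 vs 3: differ → 4
game_id=406: quarter=2 vs 3: differ → 2
game_id=407: quarter=1 vs 3: differ → 1
game_id=408: quarter=3 vs 3: equal → NULL
game_id=409: quarter=2 vs 3: differ → 2

1, NULL, 2, NULL, NULL, 4, 2, 1, NULL, 2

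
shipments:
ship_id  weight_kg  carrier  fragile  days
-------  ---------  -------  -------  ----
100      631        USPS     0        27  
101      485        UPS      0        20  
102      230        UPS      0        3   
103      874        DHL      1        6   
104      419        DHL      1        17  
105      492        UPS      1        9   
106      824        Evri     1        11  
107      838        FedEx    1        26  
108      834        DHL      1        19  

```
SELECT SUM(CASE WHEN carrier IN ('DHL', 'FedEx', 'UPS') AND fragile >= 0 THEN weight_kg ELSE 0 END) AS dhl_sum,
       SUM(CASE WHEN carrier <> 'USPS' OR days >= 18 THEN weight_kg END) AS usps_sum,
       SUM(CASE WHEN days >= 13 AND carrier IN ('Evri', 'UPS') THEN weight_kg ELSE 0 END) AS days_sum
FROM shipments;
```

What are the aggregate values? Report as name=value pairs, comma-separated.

[dhl_sum: carrier IN ('DHL', 'FedEx', 'UPS') AND fragile >= 0]
ship_id=100: ✗
ship_id=101: ✓ → 485
ship_id=102: ✓ → 230
ship_id=103: ✓ → 874
ship_id=104: ✓ → 419
ship_id=105: ✓ → 492
ship_id=106: ✗
ship_id=107: ✓ → 838
ship_id=108: ✓ → 834
dhl_sum = 485 + 230 + 874 + 419 + 492 + 838 + 834 = 4172
—
[usps_sum: carrier <> 'USPS' OR days >= 18]
ship_id=100: ✓ → 631
ship_id=101: ✓ → 485
ship_id=102: ✓ → 230
ship_id=103: ✓ → 874
ship_id=104: ✓ → 419
ship_id=105: ✓ → 492
ship_id=106: ✓ → 824
ship_id=107: ✓ → 838
ship_id=108: ✓ → 834
usps_sum = 631 + 485 + 230 + 874 + 419 + 492 + 824 + 838 + 834 = 5627
—
[days_sum: days >= 13 AND carrier IN ('Evri', 'UPS')]
ship_id=100: ✗
ship_id=101: ✓ → 485
ship_id=102: ✗
ship_id=103: ✗
ship_id=104: ✗
ship_id=105: ✗
ship_id=106: ✗
ship_id=107: ✗
ship_id=108: ✗
days_sum = 485

dhl_sum=4172, usps_sum=5627, days_sum=485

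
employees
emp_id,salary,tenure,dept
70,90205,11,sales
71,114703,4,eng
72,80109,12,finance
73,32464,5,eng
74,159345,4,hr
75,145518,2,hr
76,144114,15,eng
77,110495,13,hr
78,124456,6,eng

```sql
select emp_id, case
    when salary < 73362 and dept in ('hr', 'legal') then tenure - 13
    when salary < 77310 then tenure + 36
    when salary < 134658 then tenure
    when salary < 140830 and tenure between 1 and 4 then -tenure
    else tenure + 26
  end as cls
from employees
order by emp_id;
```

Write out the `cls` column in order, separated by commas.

11, 4, 12, 41, 30, 28, 41, 13, 6

emp_id=70: salary < 134658 → 11
emp_id=71: salary < 134658 → 4
emp_id=72: salary < 134658 → 12
emp_id=73: salary < 77310 → 41
emp_id=74: ELSE → 30
emp_id=75: ELSE → 28
emp_id=76: ELSE → 41
emp_id=77: salary < 134658 → 13
emp_id=78: salary < 134658 → 6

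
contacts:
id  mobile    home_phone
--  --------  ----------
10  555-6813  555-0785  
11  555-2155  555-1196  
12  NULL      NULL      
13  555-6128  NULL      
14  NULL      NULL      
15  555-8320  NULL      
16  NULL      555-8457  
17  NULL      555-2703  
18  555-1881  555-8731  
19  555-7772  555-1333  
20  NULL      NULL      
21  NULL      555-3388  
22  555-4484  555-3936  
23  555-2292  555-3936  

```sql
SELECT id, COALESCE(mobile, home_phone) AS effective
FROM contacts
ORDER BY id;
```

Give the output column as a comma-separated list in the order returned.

id=10: mobile=555-6813 → 555-6813
id=11: mobile=555-2155 → 555-2155
id=12: mobile=NULL, home_phone=NULL (all NULL) → NULL
id=13: mobile=555-6128 → 555-6128
id=14: mobile=NULL, home_phone=NULL (all NULL) → NULL
id=15: mobile=555-8320 → 555-8320
id=16: mobile=NULL, home_phone=555-8457 → 555-8457
id=17: mobile=NULL, home_phone=555-2703 → 555-2703
id=18: mobile=555-1881 → 555-1881
id=19: mobile=555-7772 → 555-7772
id=20: mobile=NULL, home_phone=NULL (all NULL) → NULL
id=21: mobile=NULL, home_phone=555-3388 → 555-3388
id=22: mobile=555-4484 → 555-4484
id=23: mobile=555-2292 → 555-2292

555-6813, 555-2155, NULL, 555-6128, NULL, 555-8320, 555-8457, 555-2703, 555-1881, 555-7772, NULL, 555-3388, 555-4484, 555-2292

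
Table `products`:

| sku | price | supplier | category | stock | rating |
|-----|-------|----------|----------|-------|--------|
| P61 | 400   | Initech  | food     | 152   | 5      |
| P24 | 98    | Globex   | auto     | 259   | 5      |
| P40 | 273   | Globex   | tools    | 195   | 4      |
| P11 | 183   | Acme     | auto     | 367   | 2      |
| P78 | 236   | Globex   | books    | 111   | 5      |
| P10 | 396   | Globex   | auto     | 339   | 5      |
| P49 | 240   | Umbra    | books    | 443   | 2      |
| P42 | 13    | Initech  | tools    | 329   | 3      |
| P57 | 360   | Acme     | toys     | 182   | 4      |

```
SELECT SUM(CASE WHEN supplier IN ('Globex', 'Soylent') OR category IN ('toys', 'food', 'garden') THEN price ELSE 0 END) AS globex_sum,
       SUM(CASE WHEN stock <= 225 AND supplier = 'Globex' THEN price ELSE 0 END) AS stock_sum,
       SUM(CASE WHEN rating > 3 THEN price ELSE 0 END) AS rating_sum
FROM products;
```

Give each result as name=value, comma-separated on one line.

[globex_sum: supplier IN ('Globex', 'Soylent') OR category IN ('toys', 'food', 'garden')]
sku=P61: ✓ → 400
sku=P24: ✓ → 98
sku=P40: ✓ → 273
sku=P11: ✗
sku=P78: ✓ → 236
sku=P10: ✓ → 396
sku=P49: ✗
sku=P42: ✗
sku=P57: ✓ → 360
globex_sum = 400 + 98 + 273 + 236 + 396 + 360 = 1763
—
[stock_sum: stock <= 225 AND supplier = 'Globex']
sku=P61: ✗
sku=P24: ✗
sku=P40: ✓ → 273
sku=P11: ✗
sku=P78: ✓ → 236
sku=P10: ✗
sku=P49: ✗
sku=P42: ✗
sku=P57: ✗
stock_sum = 273 + 236 = 509
—
[rating_sum: rating > 3]
sku=P61: ✓ → 400
sku=P24: ✓ → 98
sku=P40: ✓ → 273
sku=P11: ✗
sku=P78: ✓ → 236
sku=P10: ✓ → 396
sku=P49: ✗
sku=P42: ✗
sku=P57: ✓ → 360
rating_sum = 400 + 98 + 273 + 236 + 396 + 360 = 1763

globex_sum=1763, stock_sum=509, rating_sum=1763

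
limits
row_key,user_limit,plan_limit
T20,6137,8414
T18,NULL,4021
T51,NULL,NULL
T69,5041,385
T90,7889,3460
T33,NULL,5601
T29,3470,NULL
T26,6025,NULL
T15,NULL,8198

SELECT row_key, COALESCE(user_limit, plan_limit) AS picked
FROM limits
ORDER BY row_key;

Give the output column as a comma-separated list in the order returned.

row_key=T15: user_limit=NULL, plan_limit=8198 → 8198
row_key=T18: user_limit=NULL, plan_limit=4021 → 4021
row_key=T20: user_limit=6137 → 6137
row_key=T26: user_limit=6025 → 6025
row_key=T29: user_limit=3470 → 3470
row_key=T33: user_limit=NULL, plan_limit=5601 → 5601
row_key=T51: user_limit=NULL, plan_limit=NULL (all NULL) → NULL
row_key=T69: user_limit=5041 → 5041
row_key=T90: user_limit=7889 → 7889

8198, 4021, 6137, 6025, 3470, 5601, NULL, 5041, 7889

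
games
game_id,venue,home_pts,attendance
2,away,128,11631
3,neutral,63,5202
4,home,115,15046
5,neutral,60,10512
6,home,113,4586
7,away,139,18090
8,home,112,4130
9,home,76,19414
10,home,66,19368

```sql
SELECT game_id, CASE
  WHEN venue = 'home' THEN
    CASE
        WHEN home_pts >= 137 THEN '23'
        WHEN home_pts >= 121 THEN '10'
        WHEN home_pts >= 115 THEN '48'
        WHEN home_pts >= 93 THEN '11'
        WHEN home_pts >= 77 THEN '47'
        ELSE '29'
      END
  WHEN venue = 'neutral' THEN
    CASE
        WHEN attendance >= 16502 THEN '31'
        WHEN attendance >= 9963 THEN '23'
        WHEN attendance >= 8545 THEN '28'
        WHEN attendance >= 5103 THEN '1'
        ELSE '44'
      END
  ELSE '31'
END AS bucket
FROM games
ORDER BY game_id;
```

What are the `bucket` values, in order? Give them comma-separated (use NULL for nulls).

game_id=2: venue='away' → outer ELSE → 31
game_id=3: venue='neutral' → inner[attendance >= 5103] → 1
game_id=4: venue='home' → inner[home_pts >= 115] → 48
game_id=5: venue='neutral' → inner[attendance >= 9963] → 23
game_id=6: venue='home' → inner[home_pts >= 93] → 11
game_id=7: venue='away' → outer ELSE → 31
game_id=8: venue='home' → inner[home_pts >= 93] → 11
game_id=9: venue='home' → inner[ELSE] → 29
game_id=10: venue='home' → inner[ELSE] → 29

31, 1, 48, 23, 11, 31, 11, 29, 29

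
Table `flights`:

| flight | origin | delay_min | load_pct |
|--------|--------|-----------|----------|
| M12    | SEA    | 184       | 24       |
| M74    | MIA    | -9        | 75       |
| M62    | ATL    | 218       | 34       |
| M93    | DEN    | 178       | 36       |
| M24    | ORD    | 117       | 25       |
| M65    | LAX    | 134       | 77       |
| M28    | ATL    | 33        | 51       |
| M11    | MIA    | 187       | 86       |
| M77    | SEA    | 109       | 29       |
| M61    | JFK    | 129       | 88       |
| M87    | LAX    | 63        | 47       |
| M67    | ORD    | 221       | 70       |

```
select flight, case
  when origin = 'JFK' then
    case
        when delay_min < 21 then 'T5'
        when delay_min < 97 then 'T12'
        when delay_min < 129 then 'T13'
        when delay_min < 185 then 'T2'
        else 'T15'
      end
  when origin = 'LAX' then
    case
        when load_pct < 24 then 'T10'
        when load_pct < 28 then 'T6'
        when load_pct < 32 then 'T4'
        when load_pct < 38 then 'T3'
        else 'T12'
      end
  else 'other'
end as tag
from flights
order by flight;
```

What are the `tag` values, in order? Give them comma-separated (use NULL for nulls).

other, other, other, other, T2, other, T12, other, other, other, T12, other

flight=M11: origin='MIA' → outer ELSE → other
flight=M12: origin='SEA' → outer ELSE → other
flight=M24: origin='ORD' → outer ELSE → other
flight=M28: origin='ATL' → outer ELSE → other
flight=M61: origin='JFK' → inner[delay_min < 185] → T2
flight=M62: origin='ATL' → outer ELSE → other
flight=M65: origin='LAX' → inner[ELSE] → T12
flight=M67: origin='ORD' → outer ELSE → other
flight=M74: origin='MIA' → outer ELSE → other
flight=M77: origin='SEA' → outer ELSE → other
flight=M87: origin='LAX' → inner[ELSE] → T12
flight=M93: origin='DEN' → outer ELSE → other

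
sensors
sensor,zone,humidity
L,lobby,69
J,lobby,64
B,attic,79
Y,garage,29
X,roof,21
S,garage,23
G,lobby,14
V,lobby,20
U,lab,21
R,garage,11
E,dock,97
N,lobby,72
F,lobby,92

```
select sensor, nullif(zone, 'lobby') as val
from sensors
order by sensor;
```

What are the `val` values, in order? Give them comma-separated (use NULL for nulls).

sensor=B: zone=attic vs lobby: differ → attic
sensor=E: zone=dock vs lobby: differ → dock
sensor=F: zone=lobby vs lobby: equal → NULL
sensor=G: zone=lobby vs lobby: equal → NULL
sensor=J: zone=lobby vs lobby: equal → NULL
sensor=L: zone=lobby vs lobby: equal → NULL
sensor=N: zone=lobby vs lobby: equal → NULL
sensor=R: zone=garage vs lobby: differ → garage
sensor=S: zone=garage vs lobby: differ → garage
sensor=U: zone=lab vs lobby: differ → lab
sensor=V: zone=lobby vs lobby: equal → NULL
sensor=X: zone=roof vs lobby: differ → roof
sensor=Y: zone=garage vs lobby: differ → garage

attic, dock, NULL, NULL, NULL, NULL, NULL, garage, garage, lab, NULL, roof, garage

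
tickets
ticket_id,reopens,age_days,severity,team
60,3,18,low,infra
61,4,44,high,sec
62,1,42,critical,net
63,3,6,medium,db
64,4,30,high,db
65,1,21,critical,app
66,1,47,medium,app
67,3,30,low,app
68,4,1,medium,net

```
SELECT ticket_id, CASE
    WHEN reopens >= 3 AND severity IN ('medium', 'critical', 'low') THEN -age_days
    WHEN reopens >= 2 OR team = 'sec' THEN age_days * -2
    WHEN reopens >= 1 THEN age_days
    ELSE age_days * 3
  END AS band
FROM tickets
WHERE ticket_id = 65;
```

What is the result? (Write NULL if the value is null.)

ticket_id = 65: reopens=1, age_days=21, severity=critical, team=app.
reopens >= 3 AND severity IN ('medium', 'critical', 'low') → false
reopens >= 2 OR team = 'sec' → false
reopens >= 1 → true → 21

21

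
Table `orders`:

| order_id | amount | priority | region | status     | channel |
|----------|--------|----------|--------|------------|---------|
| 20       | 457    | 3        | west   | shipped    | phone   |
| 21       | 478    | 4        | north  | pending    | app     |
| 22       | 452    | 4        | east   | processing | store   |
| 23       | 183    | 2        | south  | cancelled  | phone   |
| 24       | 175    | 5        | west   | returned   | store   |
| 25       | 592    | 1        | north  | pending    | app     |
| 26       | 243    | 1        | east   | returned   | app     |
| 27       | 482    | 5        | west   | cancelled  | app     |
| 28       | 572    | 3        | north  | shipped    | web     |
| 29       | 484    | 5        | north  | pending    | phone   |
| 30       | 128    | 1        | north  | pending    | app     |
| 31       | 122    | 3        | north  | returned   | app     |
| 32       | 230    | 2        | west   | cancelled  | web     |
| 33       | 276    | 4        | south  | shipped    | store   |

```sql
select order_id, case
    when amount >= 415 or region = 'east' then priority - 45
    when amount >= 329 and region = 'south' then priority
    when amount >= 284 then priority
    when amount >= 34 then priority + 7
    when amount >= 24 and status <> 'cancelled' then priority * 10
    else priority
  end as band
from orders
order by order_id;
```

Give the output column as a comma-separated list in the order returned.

order_id=20: amount >= 415 or region = 'east' → -42
order_id=21: amount >= 415 or region = 'east' → -41
order_id=22: amount >= 415 or region = 'east' → -41
order_id=23: amount >= 34 → 9
order_id=24: amount >= 34 → 12
order_id=25: amount >= 415 or region = 'east' → -44
order_id=26: amount >= 415 or region = 'east' → -44
order_id=27: amount >= 415 or region = 'east' → -40
order_id=28: amount >= 415 or region = 'east' → -42
order_id=29: amount >= 415 or region = 'east' → -40
order_id=30: amount >= 34 → 8
order_id=31: amount >= 34 → 10
order_id=32: amount >= 34 → 9
order_id=33: amount >= 34 → 11

-42, -41, -41, 9, 12, -44, -44, -40, -42, -40, 8, 10, 9, 11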